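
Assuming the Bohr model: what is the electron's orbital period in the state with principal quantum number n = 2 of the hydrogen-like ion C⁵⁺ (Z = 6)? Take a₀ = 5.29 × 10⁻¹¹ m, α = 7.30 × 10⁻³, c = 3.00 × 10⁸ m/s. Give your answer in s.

r = n²a₀/Z = 2²·5.29 × 10⁻¹¹/6 = 3.53 × 10⁻¹¹ m
v = Zαc/n = 6·0.00730·3.00 × 10⁸/2 = 6.57 × 10⁶ m/s
T = 2πr/v = 3.37 × 10⁻¹⁷ s

3.37 × 10⁻¹⁷ s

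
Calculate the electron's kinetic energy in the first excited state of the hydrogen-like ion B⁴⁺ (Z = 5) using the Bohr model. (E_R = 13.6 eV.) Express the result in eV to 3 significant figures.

For a Coulomb orbit the virial theorem gives K = −E_n.
E_n = −E_R·Z²/n², so K = E_R·Z²/n² = 13.6 × 5²/2² = 85.0 eV

85.0 eV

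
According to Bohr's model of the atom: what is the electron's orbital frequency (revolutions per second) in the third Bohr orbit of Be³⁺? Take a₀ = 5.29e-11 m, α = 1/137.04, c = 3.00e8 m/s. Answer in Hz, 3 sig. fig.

3.90e15 Hz

r = n²a₀/Z = 1.19e-10 m, v = Zαc/n = 2.92e6 m/s
f = v/(2πr) = 3.90e15 Hz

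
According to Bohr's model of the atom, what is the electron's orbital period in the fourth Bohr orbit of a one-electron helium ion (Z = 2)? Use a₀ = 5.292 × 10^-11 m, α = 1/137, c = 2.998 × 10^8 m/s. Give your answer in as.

r = n²a₀/Z = 4²·5.292 × 10^-11/2 = 4.234 × 10^-10 m
v = Zαc/n = 2·0.007299·2.998 × 10^8/4 = 1.094 × 10^6 m/s
T = 2πr/v = 2.431 × 10^-15 s = 2431 as

2431 as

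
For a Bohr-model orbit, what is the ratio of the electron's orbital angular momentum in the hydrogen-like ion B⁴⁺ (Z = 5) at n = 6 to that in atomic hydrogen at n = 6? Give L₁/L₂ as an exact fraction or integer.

L = nℏ is independent of Z.
L₁/L₂ = n₁/n₂ = 6/6 = 1

1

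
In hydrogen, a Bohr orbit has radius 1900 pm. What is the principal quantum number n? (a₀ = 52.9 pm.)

6

r_n = n²a₀/Z ⇒ n² = rZ/a₀ = 1900 × 1 / 52.9 ≈ 35.92
n = 6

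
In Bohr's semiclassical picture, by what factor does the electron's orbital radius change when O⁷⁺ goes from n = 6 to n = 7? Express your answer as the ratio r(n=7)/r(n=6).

r ∝ Z^-1 · n^2; with Z fixed, r ∝ n^2.
r(n=7)/r(n=6) = (7/6)^2 = 49/36

49/36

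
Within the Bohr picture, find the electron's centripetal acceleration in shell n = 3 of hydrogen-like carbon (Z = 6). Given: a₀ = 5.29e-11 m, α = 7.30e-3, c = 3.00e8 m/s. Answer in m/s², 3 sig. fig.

2.42e23 m/s²

r = n²a₀/Z = 7.94e-11 m, v = Zαc/n = 4.38e6 m/s
a = v²/r = (4.38e6)² / 7.94e-11 = 2.42e23 m/s²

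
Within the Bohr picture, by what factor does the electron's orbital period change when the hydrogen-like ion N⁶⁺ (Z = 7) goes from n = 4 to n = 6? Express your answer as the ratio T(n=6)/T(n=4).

T ∝ Z^-2 · n^3; with Z fixed, T ∝ n^3.
T(n=6)/T(n=4) = (6/4)^3 = 27/8

27/8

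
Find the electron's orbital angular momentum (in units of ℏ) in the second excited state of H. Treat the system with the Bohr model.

3

L_n = nℏ, so L/ℏ = n = 3.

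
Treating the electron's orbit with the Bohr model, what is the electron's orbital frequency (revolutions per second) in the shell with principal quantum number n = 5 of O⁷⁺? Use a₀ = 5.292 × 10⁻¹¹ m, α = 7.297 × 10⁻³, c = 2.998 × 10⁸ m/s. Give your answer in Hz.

3.369 × 10¹⁵ Hz

r = n²a₀/Z = 1.654 × 10⁻¹⁰ m, v = Zαc/n = 3.500 × 10⁶ m/s
f = v/(2πr) = 3.369 × 10¹⁵ Hz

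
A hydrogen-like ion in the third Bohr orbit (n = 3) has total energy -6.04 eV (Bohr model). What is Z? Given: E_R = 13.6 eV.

2

E_n = −E_R Z²/n² ⇒ Z² = −E_n n²/E_R = 6.04 × 3² / 13.6 ≈ 4.00
Z = 2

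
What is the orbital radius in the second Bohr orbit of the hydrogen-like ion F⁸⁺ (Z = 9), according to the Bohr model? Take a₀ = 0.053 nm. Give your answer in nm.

0.024 nm

r_n = n²a₀/Z = 2² × 0.053 / 9
    = 4 × 0.053 / 9 = 0.024 nm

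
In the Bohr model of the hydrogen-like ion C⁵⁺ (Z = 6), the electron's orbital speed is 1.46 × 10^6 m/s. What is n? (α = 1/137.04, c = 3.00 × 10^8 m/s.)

9

v_n = Zαc/n ⇒ n = Zαc/v = 6 × 0.00730 × 3.00 × 10^8 / 1.46 × 10^6 ≈ 9.00
n = 9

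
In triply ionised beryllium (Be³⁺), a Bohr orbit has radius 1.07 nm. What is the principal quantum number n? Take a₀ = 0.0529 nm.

r_n = n²a₀/Z ⇒ n² = rZ/a₀ = 1.07 × 4 / 0.0529 ≈ 80.91
n = 9

9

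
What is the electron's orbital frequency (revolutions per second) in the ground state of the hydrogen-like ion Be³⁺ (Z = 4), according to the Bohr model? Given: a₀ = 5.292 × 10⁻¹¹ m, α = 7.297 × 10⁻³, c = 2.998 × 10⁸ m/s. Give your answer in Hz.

1.053 × 10¹⁷ Hz

r = n²a₀/Z = 1.323 × 10⁻¹¹ m, v = Zαc/n = 8.751 × 10⁶ m/s
f = v/(2πr) = 1.053 × 10¹⁷ Hz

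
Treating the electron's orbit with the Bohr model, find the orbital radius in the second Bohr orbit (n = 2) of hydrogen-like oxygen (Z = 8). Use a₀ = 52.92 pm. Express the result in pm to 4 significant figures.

r_n = n²a₀/Z = 2² × 52.92 / 8
    = 4 × 52.92 / 8 = 26.46 pm

26.46 pm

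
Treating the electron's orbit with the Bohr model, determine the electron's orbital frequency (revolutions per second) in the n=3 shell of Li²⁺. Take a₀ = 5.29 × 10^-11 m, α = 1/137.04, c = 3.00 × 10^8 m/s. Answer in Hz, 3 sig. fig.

r = n²a₀/Z = 1.59 × 10^-10 m, v = Zαc/n = 2.19 × 10^6 m/s
f = v/(2πr) = 2.20 × 10^15 Hz

2.20 × 10^15 Hz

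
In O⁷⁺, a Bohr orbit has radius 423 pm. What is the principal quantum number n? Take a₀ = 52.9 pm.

r_n = n²a₀/Z ⇒ n² = rZ/a₀ = 423 × 8 / 52.9 ≈ 63.97
n = 8

8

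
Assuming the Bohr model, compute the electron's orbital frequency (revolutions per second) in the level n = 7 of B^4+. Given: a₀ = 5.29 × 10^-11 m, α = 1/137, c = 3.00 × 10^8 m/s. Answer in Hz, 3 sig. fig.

4.80 × 10^14 Hz

r = n²a₀/Z = 5.18 × 10^-10 m, v = Zαc/n = 1.56 × 10^6 m/s
f = v/(2πr) = 4.80 × 10^14 Hz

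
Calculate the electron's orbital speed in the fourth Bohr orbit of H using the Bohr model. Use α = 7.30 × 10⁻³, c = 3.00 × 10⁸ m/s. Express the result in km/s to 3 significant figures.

548 km/s

v_n = Zαc/n = 1 × 0.00730 × 3.00 × 10⁸ / 4
    = 548 km/s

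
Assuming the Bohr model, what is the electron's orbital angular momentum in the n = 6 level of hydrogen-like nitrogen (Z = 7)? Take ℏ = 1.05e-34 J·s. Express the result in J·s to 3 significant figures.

6.30e-34 J·s

L_n = nℏ = 6 × 1.05e-34 = 6.30e-34 J·s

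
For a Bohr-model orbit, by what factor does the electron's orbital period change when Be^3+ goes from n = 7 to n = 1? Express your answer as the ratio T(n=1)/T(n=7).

T ∝ Z^-2 · n^3; with Z fixed, T ∝ n^3.
T(n=1)/T(n=7) = (1/7)^3 = 1/343

1/343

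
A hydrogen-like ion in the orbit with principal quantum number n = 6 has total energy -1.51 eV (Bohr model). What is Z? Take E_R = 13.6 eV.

E_n = −E_R Z²/n² ⇒ Z² = −E_n n²/E_R = 1.51 × 6² / 13.6 ≈ 4.00
Z = 2

2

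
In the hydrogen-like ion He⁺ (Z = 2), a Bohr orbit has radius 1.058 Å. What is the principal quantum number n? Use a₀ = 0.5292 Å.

r_n = n²a₀/Z ⇒ n² = rZ/a₀ = 1.058 × 2 / 0.5292 ≈ 4.00
n = 2

2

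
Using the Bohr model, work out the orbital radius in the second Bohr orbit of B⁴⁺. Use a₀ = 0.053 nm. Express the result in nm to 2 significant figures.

0.042 nm

r_n = n²a₀/Z = 2² × 0.053 / 5
    = 4 × 0.053 / 5 = 0.042 nm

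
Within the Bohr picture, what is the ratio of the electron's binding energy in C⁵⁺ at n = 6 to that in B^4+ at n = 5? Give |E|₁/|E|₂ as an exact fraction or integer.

1

|E| ∝ Z^2 · n^-2
|E|₁/|E|₂ = (6/5)^2 · (6/5)^-2 = 1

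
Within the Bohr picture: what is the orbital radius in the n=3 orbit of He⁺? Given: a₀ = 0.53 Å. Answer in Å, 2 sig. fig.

r_n = n²a₀/Z = 3² × 0.53 / 2
    = 9 × 0.53 / 2 = 2.4 Å

2.4 Å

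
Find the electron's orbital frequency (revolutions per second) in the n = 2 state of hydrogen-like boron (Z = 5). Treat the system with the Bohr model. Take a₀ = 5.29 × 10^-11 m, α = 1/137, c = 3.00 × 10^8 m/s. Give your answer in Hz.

r = n²a₀/Z = 4.23 × 10^-11 m, v = Zαc/n = 5.47 × 10^6 m/s
f = v/(2πr) = 2.06 × 10^16 Hz

2.06 × 10^16 Hz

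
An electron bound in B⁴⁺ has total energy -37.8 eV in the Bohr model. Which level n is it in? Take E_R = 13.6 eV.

3

E_n = −E_R Z²/n² ⇒ n² = E_R Z²/(−E_n) = 13.6 × 5² / 37.8 ≈ 8.99
n = 3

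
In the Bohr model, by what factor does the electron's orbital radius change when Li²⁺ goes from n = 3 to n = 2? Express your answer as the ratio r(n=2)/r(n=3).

r ∝ Z^-1 · n^2; with Z fixed, r ∝ n^2.
r(n=2)/r(n=3) = (2/3)^2 = 4/9

4/9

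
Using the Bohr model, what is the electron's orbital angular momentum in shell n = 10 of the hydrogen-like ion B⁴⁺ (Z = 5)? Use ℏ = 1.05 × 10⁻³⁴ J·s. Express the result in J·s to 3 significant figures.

L_n = nℏ = 10 × 1.05 × 10⁻³⁴ = 1.05 × 10⁻³³ J·s

1.05 × 10⁻³³ J·s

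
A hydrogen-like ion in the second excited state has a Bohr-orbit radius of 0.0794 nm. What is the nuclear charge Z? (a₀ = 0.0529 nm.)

6

r_n = n²a₀/Z ⇒ Z = n²a₀/r = 3² × 0.0529 / 0.0794 ≈ 6.00
Z = 6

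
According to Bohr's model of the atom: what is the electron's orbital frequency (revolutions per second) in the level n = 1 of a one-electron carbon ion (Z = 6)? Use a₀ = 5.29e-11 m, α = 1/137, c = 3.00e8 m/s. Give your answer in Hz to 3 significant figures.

2.37e17 Hz

r = n²a₀/Z = 8.82e-12 m, v = Zαc/n = 1.31e7 m/s
f = v/(2πr) = 2.37e17 Hz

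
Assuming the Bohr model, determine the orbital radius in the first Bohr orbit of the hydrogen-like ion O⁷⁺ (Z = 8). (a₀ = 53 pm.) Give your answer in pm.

r_n = n²a₀/Z = 1² × 53 / 8
    = 1 × 53 / 8 = 6.6 pm

6.6 pm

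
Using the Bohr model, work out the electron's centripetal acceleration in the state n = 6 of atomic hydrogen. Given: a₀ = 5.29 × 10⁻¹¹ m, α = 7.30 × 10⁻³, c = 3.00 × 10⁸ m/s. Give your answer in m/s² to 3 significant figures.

r = n²a₀/Z = 1.90 × 10⁻⁹ m, v = Zαc/n = 3.65 × 10⁵ m/s
a = v²/r = (3.65 × 10⁵)² / 1.90 × 10⁻⁹ = 7.00 × 10¹⁹ m/s²

7.00 × 10¹⁹ m/s²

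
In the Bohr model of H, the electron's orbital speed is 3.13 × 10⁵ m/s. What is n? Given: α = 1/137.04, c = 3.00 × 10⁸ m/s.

v_n = Zαc/n ⇒ n = Zαc/v = 1 × 0.00730 × 3.00 × 10⁸ / 3.13 × 10⁵ ≈ 6.99
n = 7

7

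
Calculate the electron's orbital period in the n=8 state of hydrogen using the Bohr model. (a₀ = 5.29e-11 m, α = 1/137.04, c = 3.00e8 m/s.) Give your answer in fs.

r = n²a₀/Z = 8²·5.29e-11/1 = 3.39e-9 m
v = Zαc/n = 1·0.00730·3.00e8/8 = 2.74e5 m/s
T = 2πr/v = 7.77e-14 s = 77.7 fs

77.7 fs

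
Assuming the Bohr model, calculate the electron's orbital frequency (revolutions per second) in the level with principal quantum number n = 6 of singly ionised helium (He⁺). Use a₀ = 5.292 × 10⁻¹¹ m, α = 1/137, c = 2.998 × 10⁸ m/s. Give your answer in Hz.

r = n²a₀/Z = 9.526 × 10⁻¹⁰ m, v = Zαc/n = 7.294 × 10⁵ m/s
f = v/(2πr) = 1.219 × 10¹⁴ Hz

1.219 × 10¹⁴ Hz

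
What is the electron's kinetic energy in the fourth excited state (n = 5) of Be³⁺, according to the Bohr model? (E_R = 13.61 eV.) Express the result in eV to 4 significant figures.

8.710 eV

For a Coulomb orbit the virial theorem gives K = −E_n.
E_n = −E_R·Z²/n², so K = E_R·Z²/n² = 13.61 × 4²/5² = 8.710 eV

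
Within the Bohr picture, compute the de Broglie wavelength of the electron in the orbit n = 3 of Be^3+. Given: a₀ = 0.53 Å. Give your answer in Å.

2.5 Å

The Bohr quantisation condition is nλ = 2πr_n.
r_n = n²a₀/Z = 1.2 Å
λ = 2πr_n/n = 2π·1.2/3 = 2.5 Å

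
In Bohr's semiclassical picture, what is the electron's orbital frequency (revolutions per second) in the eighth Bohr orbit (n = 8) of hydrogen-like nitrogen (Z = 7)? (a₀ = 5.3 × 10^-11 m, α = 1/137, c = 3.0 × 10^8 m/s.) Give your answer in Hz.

6.3 × 10^14 Hz

r = n²a₀/Z = 4.8 × 10^-10 m, v = Zαc/n = 1.9 × 10^6 m/s
f = v/(2πr) = 6.3 × 10^14 Hz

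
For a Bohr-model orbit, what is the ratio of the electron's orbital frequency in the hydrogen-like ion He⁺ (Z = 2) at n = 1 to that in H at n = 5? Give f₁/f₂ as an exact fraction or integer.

f ∝ Z^2 · n^-3
f₁/f₂ = (2/1)^2 · (1/5)^-3 = 500

500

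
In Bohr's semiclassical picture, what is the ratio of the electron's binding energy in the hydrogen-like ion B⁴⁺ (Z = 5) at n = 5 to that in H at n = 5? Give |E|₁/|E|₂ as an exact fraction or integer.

25

|E| ∝ Z^2 · n^-2
|E|₁/|E|₂ = (5/1)^2 · (5/5)^-2 = 25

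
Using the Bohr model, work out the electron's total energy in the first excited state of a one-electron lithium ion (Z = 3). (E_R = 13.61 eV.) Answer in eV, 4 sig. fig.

E_n = −E_R·Z²/n² = −13.61 × 3²/2² = -30.62 eV

-30.62 eV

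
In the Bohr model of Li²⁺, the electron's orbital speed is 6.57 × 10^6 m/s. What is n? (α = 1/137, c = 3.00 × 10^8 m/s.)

1

v_n = Zαc/n ⇒ n = Zαc/v = 3 × 0.00730 × 3.00 × 10^8 / 6.57 × 10^6 ≈ 1.00
n = 1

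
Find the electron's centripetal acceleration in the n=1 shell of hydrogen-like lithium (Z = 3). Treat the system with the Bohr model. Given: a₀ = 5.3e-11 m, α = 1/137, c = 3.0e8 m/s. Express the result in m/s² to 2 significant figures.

r = n²a₀/Z = 1.8e-11 m, v = Zαc/n = 6.6e6 m/s
a = v²/r = (6.6e6)² / 1.8e-11 = 2.4e24 m/s²

2.4e24 m/s²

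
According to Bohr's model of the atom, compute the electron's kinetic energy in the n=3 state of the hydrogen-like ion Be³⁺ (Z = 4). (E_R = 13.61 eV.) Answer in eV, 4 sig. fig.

For a Coulomb orbit the virial theorem gives K = −E_n.
E_n = −E_R·Z²/n², so K = E_R·Z²/n² = 13.61 × 4²/3² = 24.20 eV

24.20 eV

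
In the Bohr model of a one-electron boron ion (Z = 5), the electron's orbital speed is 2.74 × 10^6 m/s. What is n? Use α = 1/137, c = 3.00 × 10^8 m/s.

4

v_n = Zαc/n ⇒ n = Zαc/v = 5 × 0.00730 × 3.00 × 10^8 / 2.74 × 10^6 ≈ 4.00
n = 4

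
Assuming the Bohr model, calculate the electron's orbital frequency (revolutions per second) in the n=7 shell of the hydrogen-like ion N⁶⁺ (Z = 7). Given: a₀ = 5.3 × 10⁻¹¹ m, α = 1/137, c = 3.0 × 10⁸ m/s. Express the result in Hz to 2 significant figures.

r = n²a₀/Z = 3.7 × 10⁻¹⁰ m, v = Zαc/n = 2.2 × 10⁶ m/s
f = v/(2πr) = 9.4 × 10¹⁴ Hz

9.4 × 10¹⁴ Hz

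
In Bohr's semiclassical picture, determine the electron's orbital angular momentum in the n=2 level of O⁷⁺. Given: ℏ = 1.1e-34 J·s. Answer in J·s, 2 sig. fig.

2.2e-34 J·s

L_n = nℏ = 2 × 1.1e-34 = 2.2e-34 J·s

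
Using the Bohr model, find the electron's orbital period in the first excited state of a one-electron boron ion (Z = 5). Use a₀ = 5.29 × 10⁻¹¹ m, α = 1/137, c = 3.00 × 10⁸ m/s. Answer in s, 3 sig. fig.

4.86 × 10⁻¹⁷ s

r = n²a₀/Z = 2²·5.29 × 10⁻¹¹/5 = 4.23 × 10⁻¹¹ m
v = Zαc/n = 5·0.00730·3.00 × 10⁸/2 = 5.47 × 10⁶ m/s
T = 2πr/v = 4.86 × 10⁻¹⁷ s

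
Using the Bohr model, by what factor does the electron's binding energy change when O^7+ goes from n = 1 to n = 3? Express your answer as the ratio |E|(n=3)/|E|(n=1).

1/9

|E| ∝ Z^2 · n^-2; with Z fixed, |E| ∝ n^-2.
|E|(n=3)/|E|(n=1) = (3/1)^-2 = 1/9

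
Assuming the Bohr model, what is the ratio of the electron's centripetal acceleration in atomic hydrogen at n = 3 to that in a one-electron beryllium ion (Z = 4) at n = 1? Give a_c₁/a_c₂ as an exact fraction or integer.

a_c ∝ Z^3 · n^-4
a_c₁/a_c₂ = (1/4)^3 · (3/1)^-4 = 1/5184

1/5184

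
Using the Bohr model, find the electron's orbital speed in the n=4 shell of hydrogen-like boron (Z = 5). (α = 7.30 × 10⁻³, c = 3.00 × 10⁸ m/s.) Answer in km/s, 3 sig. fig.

2740 km/s

v_n = Zαc/n = 5 × 0.00730 × 3.00 × 10⁸ / 4
    = 2740 km/s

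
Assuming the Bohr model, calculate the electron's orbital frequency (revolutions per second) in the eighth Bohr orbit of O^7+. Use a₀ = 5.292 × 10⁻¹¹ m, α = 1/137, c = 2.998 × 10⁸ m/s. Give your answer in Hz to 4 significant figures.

r = n²a₀/Z = 4.234 × 10⁻¹⁰ m, v = Zαc/n = 2.188 × 10⁶ m/s
f = v/(2πr) = 8.227 × 10¹⁴ Hz

8.227 × 10¹⁴ Hz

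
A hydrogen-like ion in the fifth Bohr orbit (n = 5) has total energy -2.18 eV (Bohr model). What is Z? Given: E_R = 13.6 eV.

2

E_n = −E_R Z²/n² ⇒ Z² = −E_n n²/E_R = 2.18 × 5² / 13.6 ≈ 4.01
Z = 2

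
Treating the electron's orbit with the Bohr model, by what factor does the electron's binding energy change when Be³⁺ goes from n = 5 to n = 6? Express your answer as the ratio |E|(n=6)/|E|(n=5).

|E| ∝ Z^2 · n^-2; with Z fixed, |E| ∝ n^-2.
|E|(n=6)/|E|(n=5) = (6/5)^-2 = 25/36

25/36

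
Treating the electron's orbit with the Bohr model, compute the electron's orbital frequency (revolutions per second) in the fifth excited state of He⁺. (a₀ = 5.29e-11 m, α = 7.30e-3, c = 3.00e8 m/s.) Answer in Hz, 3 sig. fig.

1.22e14 Hz

r = n²a₀/Z = 9.52e-10 m, v = Zαc/n = 7.30e5 m/s
f = v/(2πr) = 1.22e14 Hz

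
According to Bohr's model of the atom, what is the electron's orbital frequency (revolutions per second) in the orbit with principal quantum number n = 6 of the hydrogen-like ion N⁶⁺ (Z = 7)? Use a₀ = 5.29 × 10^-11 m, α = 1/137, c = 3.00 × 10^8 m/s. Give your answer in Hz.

r = n²a₀/Z = 2.72 × 10^-10 m, v = Zαc/n = 2.55 × 10^6 m/s
f = v/(2πr) = 1.49 × 10^15 Hz

1.49 × 10^15 Hz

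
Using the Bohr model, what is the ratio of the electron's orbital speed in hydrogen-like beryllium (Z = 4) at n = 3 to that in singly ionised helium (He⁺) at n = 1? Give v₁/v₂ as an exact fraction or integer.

2/3

v ∝ Z^1 · n^-1
v₁/v₂ = (4/2)^1 · (3/1)^-1 = 2/3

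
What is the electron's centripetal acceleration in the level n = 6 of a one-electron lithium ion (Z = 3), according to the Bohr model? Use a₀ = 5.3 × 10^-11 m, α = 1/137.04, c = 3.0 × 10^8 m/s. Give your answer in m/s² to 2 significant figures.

1.9 × 10^21 m/s²

r = n²a₀/Z = 6.4 × 10^-10 m, v = Zαc/n = 1.1 × 10^6 m/s
a = v²/r = (1.1 × 10^6)² / 6.4 × 10^-10 = 1.9 × 10^21 m/s²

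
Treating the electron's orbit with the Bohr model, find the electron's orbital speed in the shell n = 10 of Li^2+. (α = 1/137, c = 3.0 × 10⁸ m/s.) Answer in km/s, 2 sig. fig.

v_n = Zαc/n = 3 × 0.0073 × 3.0 × 10⁸ / 10
    = 660 km/s

660 km/s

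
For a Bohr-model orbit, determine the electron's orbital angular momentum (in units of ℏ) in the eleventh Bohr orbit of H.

11

L_n = nℏ, so L/ℏ = n = 11.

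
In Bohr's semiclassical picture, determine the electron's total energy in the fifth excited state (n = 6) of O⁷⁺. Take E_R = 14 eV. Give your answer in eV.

-25 eV

E_n = −E_R·Z²/n² = −14 × 8²/6² = -25 eV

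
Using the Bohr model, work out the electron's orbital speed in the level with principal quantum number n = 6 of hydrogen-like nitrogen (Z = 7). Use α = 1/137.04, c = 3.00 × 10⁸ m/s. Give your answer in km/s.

2550 km/s

v_n = Zαc/n = 7 × 0.00730 × 3.00 × 10⁸ / 6
    = 2550 km/s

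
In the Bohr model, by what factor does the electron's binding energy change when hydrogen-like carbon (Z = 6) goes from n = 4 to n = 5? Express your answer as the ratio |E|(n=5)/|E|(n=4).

|E| ∝ Z^2 · n^-2; with Z fixed, |E| ∝ n^-2.
|E|(n=5)/|E|(n=4) = (5/4)^-2 = 16/25

16/25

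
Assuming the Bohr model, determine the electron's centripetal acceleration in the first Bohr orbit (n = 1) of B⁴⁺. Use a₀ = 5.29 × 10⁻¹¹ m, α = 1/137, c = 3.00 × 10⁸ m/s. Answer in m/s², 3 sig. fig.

1.13 × 10²⁵ m/s²

r = n²a₀/Z = 1.06 × 10⁻¹¹ m, v = Zαc/n = 1.09 × 10⁷ m/s
a = v²/r = (1.09 × 10⁷)² / 1.06 × 10⁻¹¹ = 1.13 × 10²⁵ m/s²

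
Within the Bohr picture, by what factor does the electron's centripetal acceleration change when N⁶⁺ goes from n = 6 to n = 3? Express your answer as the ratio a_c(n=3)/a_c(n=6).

a_c ∝ Z^3 · n^-4; with Z fixed, a_c ∝ n^-4.
a_c(n=3)/a_c(n=6) = (3/6)^-4 = 16

16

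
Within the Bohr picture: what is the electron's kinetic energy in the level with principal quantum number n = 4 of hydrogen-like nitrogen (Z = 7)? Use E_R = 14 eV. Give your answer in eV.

43 eV

For a Coulomb orbit the virial theorem gives K = −E_n.
E_n = −E_R·Z²/n², so K = E_R·Z²/n² = 14 × 7²/4² = 43 eV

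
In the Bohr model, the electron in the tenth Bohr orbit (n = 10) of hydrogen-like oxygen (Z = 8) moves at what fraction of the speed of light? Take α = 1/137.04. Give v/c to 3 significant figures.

v_n = Zαc/n, so v/c = Zα/n = 8 × 0.00730 / 10 = 0.00584

0.00584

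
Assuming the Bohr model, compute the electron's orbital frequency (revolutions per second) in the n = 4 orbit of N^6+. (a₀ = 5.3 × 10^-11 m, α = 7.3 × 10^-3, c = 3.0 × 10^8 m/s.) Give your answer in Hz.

5.0 × 10^15 Hz

r = n²a₀/Z = 1.2 × 10^-10 m, v = Zαc/n = 3.8 × 10^6 m/s
f = v/(2πr) = 5.0 × 10^15 Hz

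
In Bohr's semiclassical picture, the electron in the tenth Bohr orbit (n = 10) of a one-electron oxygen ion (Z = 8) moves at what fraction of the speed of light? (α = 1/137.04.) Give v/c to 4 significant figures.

v_n = Zαc/n, so v/c = Zα/n = 8 × 0.007297 / 10 = 0.005838

0.005838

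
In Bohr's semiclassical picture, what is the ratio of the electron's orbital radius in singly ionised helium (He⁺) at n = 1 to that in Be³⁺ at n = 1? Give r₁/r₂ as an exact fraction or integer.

r ∝ Z^-1 · n^2
r₁/r₂ = (2/4)^-1 · (1/1)^2 = 2

2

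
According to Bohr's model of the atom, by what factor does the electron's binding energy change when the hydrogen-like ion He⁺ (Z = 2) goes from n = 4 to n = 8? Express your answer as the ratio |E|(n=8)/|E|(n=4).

|E| ∝ Z^2 · n^-2; with Z fixed, |E| ∝ n^-2.
|E|(n=8)/|E|(n=4) = (8/4)^-2 = 1/4

1/4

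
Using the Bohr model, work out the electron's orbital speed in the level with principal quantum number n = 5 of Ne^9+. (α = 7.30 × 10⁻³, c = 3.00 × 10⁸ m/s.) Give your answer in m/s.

v_n = Zαc/n = 10 × 0.00730 × 3.00 × 10⁸ / 5
    = 4.38 × 10⁶ m/s

4.38 × 10⁶ m/s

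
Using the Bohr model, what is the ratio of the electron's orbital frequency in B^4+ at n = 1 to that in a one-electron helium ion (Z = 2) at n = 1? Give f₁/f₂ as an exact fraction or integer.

25/4

f ∝ Z^2 · n^-3
f₁/f₂ = (5/2)^2 · (1/1)^-3 = 25/4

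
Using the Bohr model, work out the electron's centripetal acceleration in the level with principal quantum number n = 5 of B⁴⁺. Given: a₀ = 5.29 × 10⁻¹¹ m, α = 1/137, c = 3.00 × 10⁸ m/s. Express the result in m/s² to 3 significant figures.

1.81 × 10²² m/s²

r = n²a₀/Z = 2.64 × 10⁻¹⁰ m, v = Zαc/n = 2.19 × 10⁶ m/s
a = v²/r = (2.19 × 10⁶)² / 2.64 × 10⁻¹⁰ = 1.81 × 10²² m/s²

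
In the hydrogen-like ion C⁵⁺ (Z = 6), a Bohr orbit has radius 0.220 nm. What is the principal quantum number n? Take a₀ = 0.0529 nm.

r_n = n²a₀/Z ⇒ n² = rZ/a₀ = 0.220 × 6 / 0.0529 ≈ 24.95
n = 5

5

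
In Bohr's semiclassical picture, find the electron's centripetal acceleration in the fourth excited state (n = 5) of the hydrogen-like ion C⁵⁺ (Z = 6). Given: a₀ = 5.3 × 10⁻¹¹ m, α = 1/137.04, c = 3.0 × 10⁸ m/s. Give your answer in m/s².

3.1 × 10²² m/s²

r = n²a₀/Z = 2.2 × 10⁻¹⁰ m, v = Zαc/n = 2.6 × 10⁶ m/s
a = v²/r = (2.6 × 10⁶)² / 2.2 × 10⁻¹⁰ = 3.1 × 10²² m/s²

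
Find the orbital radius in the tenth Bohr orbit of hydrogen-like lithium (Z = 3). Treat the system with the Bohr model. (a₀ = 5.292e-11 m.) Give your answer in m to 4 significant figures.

r_n = n²a₀/Z = 10² × 5.292e-11 / 3
    = 100 × 5.292e-11 / 3 = 1.764e-9 m

1.764e-9 m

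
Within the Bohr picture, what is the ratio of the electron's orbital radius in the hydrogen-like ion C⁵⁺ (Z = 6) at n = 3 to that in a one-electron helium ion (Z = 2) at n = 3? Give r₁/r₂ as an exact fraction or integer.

1/3

r ∝ Z^-1 · n^2
r₁/r₂ = (6/2)^-1 · (3/3)^2 = 1/3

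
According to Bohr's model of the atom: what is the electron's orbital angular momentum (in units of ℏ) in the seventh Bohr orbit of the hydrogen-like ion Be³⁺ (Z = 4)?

L_n = nℏ, so L/ℏ = n = 7.

7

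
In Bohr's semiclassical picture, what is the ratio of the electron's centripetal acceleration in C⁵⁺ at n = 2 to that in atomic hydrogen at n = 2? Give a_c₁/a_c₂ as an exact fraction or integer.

216

a_c ∝ Z^3 · n^-4
a_c₁/a_c₂ = (6/1)^3 · (2/2)^-4 = 216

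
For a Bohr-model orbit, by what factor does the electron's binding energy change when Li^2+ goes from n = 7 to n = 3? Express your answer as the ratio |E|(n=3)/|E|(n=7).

|E| ∝ Z^2 · n^-2; with Z fixed, |E| ∝ n^-2.
|E|(n=3)/|E|(n=7) = (3/7)^-2 = 49/9

49/9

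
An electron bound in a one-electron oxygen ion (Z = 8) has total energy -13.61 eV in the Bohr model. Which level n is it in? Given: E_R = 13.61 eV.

E_n = −E_R Z²/n² ⇒ n² = E_R Z²/(−E_n) = 13.61 × 8² / 13.61 ≈ 64.00
n = 8

8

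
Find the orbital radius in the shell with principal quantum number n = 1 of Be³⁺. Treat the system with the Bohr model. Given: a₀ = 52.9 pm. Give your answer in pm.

r_n = n²a₀/Z = 1² × 52.9 / 4
    = 1 × 52.9 / 4 = 13.2 pm

13.2 pm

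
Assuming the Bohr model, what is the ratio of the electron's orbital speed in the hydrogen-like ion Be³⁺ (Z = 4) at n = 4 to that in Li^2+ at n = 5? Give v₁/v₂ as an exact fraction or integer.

5/3

v ∝ Z^1 · n^-1
v₁/v₂ = (4/3)^1 · (4/5)^-1 = 5/3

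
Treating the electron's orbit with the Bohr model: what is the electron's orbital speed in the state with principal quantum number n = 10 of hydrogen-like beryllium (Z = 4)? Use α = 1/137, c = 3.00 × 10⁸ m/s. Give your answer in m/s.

v_n = Zαc/n = 4 × 0.00730 × 3.00 × 10⁸ / 10
    = 8.76 × 10⁵ m/s

8.76 × 10⁵ m/s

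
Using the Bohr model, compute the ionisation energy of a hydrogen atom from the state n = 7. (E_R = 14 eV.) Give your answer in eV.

E_n = −E_R·Z²/n² = −14 × 1²/7² eV = -0.29 eV
Ionisation energy = −E_n = 0.29 eV

0.29 eV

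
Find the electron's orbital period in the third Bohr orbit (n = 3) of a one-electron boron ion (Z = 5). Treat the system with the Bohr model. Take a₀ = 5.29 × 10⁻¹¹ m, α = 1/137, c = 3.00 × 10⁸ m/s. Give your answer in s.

1.64 × 10⁻¹⁶ s

r = n²a₀/Z = 3²·5.29 × 10⁻¹¹/5 = 9.52 × 10⁻¹¹ m
v = Zαc/n = 5·0.00730·3.00 × 10⁸/3 = 3.65 × 10⁶ m/s
T = 2πr/v = 1.64 × 10⁻¹⁶ s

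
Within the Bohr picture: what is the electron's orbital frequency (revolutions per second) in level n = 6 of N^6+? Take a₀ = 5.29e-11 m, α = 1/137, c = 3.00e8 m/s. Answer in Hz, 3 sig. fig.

1.49e15 Hz

r = n²a₀/Z = 2.72e-10 m, v = Zαc/n = 2.55e6 m/s
f = v/(2πr) = 1.49e15 Hz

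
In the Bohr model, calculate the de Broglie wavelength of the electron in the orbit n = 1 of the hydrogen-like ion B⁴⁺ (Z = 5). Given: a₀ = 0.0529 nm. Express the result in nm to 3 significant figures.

The Bohr quantisation condition is nλ = 2πr_n.
r_n = n²a₀/Z = 0.0106 nm
λ = 2πr_n/n = 2π·0.0106/1 = 0.0665 nm

0.0665 nm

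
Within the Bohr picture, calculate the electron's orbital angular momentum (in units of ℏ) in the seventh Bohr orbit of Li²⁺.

L_n = nℏ, so L/ℏ = n = 7.

7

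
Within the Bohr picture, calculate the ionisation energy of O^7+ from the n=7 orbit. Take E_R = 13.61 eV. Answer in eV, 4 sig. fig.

E_n = −E_R·Z²/n² = −13.61 × 8²/7² eV = -17.78 eV
Ionisation energy = −E_n = 17.78 eV

17.78 eV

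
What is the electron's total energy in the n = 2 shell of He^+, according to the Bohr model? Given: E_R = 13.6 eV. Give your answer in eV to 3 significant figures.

-13.6 eV

E_n = −E_R·Z²/n² = −13.6 × 2²/2² = -13.6 eV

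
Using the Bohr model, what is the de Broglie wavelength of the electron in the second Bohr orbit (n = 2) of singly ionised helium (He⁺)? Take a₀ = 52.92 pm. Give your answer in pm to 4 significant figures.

332.5 pm

The Bohr quantisation condition is nλ = 2πr_n.
r_n = n²a₀/Z = 105.8 pm
λ = 2πr_n/n = 2π·105.8/2 = 332.5 pm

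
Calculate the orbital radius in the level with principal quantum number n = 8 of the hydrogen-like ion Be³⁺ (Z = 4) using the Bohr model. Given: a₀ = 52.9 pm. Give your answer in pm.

846 pm

r_n = n²a₀/Z = 8² × 52.9 / 4
    = 64 × 52.9 / 4 = 846 pm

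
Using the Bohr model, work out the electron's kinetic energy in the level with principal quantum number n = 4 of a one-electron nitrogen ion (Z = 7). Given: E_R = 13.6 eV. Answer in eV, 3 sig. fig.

41.6 eV

For a Coulomb orbit the virial theorem gives K = −E_n.
E_n = −E_R·Z²/n², so K = E_R·Z²/n² = 13.6 × 7²/4² = 41.6 eV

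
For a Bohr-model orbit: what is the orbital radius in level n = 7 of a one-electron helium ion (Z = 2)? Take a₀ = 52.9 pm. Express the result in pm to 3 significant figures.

r_n = n²a₀/Z = 7² × 52.9 / 2
    = 49 × 52.9 / 2 = 1300 pm

1300 pm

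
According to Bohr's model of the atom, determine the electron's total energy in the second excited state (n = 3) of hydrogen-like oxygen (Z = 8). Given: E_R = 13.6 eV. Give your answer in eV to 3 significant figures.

E_n = −E_R·Z²/n² = −13.6 × 8²/3² = -96.7 eV

-96.7 eV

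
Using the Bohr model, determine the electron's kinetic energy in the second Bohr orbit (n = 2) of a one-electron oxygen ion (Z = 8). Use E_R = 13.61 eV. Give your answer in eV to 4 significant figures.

For a Coulomb orbit the virial theorem gives K = −E_n.
E_n = −E_R·Z²/n², so K = E_R·Z²/n² = 13.61 × 8²/2² = 217.8 eV

217.8 eV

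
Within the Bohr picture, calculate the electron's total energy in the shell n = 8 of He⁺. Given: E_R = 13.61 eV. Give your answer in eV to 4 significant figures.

E_n = −E_R·Z²/n² = −13.61 × 2²/8² = -0.8506 eV

-0.8506 eV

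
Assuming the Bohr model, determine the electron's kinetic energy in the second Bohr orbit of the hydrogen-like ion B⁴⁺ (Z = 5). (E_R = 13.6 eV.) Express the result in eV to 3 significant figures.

For a Coulomb orbit the virial theorem gives K = −E_n.
E_n = −E_R·Z²/n², so K = E_R·Z²/n² = 13.6 × 5²/2² = 85.0 eV

85.0 eV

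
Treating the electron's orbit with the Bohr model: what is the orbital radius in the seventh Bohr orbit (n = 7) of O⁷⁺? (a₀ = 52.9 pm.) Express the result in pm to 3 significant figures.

r_n = n²a₀/Z = 7² × 52.9 / 8
    = 49 × 52.9 / 8 = 324 pm

324 pm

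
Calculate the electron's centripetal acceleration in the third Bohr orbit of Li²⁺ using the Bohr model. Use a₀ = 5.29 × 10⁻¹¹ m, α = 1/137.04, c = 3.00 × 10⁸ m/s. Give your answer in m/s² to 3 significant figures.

r = n²a₀/Z = 1.59 × 10⁻¹⁰ m, v = Zαc/n = 2.19 × 10⁶ m/s
a = v²/r = (2.19 × 10⁶)² / 1.59 × 10⁻¹⁰ = 3.02 × 10²² m/s²

3.02 × 10²² m/s²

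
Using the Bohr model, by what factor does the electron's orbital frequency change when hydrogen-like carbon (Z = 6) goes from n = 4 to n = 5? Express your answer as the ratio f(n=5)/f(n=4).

f ∝ Z^2 · n^-3; with Z fixed, f ∝ n^-3.
f(n=5)/f(n=4) = (5/4)^-3 = 64/125

64/125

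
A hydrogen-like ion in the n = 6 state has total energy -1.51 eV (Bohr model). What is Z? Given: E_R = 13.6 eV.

E_n = −E_R Z²/n² ⇒ Z² = −E_n n²/E_R = 1.51 × 6² / 13.6 ≈ 4.00
Z = 2

2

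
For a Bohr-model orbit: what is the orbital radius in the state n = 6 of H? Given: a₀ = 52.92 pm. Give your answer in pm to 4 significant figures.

1905 pm

r_n = n²a₀/Z = 6² × 52.92 / 1
    = 36 × 52.92 / 1 = 1905 pm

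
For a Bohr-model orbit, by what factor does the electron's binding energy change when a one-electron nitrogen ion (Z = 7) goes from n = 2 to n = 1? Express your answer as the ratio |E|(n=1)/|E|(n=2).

|E| ∝ Z^2 · n^-2; with Z fixed, |E| ∝ n^-2.
|E|(n=1)/|E|(n=2) = (1/2)^-2 = 4

4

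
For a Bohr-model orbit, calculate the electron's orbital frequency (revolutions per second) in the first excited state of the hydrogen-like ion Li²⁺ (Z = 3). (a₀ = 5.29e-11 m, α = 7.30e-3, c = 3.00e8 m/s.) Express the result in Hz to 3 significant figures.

r = n²a₀/Z = 7.05e-11 m, v = Zαc/n = 3.29e6 m/s
f = v/(2πr) = 7.41e15 Hz

7.41e15 Hz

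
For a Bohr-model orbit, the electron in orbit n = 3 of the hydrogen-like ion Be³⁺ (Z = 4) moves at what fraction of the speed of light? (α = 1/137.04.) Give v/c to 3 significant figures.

v_n = Zαc/n, so v/c = Zα/n = 4 × 0.00730 / 3 = 0.00973

0.00973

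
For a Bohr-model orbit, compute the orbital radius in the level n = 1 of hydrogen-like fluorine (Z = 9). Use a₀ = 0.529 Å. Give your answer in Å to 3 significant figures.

r_n = n²a₀/Z = 1² × 0.529 / 9
    = 1 × 0.529 / 9 = 0.0588 Å

0.0588 Å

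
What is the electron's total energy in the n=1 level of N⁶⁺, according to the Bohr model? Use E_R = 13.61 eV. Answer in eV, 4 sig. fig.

-666.9 eV

E_n = −E_R·Z²/n² = −13.61 × 7²/1² = -666.9 eV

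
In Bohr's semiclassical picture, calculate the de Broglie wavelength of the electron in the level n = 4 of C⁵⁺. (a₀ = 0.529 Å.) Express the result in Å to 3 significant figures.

The Bohr quantisation condition is nλ = 2πr_n.
r_n = n²a₀/Z = 1.41 Å
λ = 2πr_n/n = 2π·1.41/4 = 2.22 Å

2.22 Å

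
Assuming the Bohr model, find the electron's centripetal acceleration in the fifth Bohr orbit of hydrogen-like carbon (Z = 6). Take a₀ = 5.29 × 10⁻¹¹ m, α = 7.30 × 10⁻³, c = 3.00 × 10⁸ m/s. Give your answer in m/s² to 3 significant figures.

3.13 × 10²² m/s²

r = n²a₀/Z = 2.20 × 10⁻¹⁰ m, v = Zαc/n = 2.63 × 10⁶ m/s
a = v²/r = (2.63 × 10⁶)² / 2.20 × 10⁻¹⁰ = 3.13 × 10²² m/s²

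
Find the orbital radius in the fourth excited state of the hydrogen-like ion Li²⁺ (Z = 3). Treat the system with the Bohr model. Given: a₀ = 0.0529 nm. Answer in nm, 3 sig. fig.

r_n = n²a₀/Z = 5² × 0.0529 / 3
    = 25 × 0.0529 / 3 = 0.441 nm

0.441 nm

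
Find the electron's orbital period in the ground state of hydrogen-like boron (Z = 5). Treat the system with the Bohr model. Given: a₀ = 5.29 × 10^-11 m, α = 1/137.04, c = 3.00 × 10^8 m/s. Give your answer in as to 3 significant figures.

6.07 as

r = n²a₀/Z = 1²·5.29 × 10^-11/5 = 1.06 × 10^-11 m
v = Zαc/n = 5·0.00730·3.00 × 10^8/1 = 1.09 × 10^7 m/s
T = 2πr/v = 6.07 × 10^-18 s = 6.07 as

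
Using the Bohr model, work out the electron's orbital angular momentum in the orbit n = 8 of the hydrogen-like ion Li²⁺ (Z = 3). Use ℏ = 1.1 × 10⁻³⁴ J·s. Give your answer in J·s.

8.8 × 10⁻³⁴ J·s

L_n = nℏ = 8 × 1.1 × 10⁻³⁴ = 8.8 × 10⁻³⁴ J·s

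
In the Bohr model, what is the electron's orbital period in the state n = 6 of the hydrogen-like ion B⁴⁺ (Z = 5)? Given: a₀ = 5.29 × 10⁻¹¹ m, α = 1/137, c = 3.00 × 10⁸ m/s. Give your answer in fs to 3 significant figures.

1.31 fs

r = n²a₀/Z = 6²·5.29 × 10⁻¹¹/5 = 3.81 × 10⁻¹⁰ m
v = Zαc/n = 5·0.00730·3.00 × 10⁸/6 = 1.82 × 10⁶ m/s
T = 2πr/v = 1.31 × 10⁻¹⁵ s = 1.31 fs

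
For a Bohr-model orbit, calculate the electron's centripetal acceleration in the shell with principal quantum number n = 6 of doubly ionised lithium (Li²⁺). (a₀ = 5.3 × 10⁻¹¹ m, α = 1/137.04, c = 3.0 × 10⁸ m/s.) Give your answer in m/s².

1.9 × 10²¹ m/s²

r = n²a₀/Z = 6.4 × 10⁻¹⁰ m, v = Zαc/n = 1.1 × 10⁶ m/s
a = v²/r = (1.1 × 10⁶)² / 6.4 × 10⁻¹⁰ = 1.9 × 10²¹ m/s²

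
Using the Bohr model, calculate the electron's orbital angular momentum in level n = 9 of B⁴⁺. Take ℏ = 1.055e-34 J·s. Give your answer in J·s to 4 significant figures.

9.495e-34 J·s

L_n = nℏ = 9 × 1.055e-34 = 9.495e-34 J·s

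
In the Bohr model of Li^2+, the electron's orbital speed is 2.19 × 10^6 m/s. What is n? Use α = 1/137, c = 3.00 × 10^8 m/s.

3

v_n = Zαc/n ⇒ n = Zαc/v = 3 × 0.00730 × 3.00 × 10^8 / 2.19 × 10^6 ≈ 3.00
n = 3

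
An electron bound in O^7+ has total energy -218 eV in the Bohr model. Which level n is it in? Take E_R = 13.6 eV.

2

E_n = −E_R Z²/n² ⇒ n² = E_R Z²/(−E_n) = 13.6 × 8² / 218 ≈ 3.99
n = 2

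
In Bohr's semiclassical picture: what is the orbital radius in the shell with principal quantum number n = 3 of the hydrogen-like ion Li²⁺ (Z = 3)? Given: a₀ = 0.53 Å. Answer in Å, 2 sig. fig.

1.6 Å

r_n = n²a₀/Z = 3² × 0.53 / 3
    = 9 × 0.53 / 3 = 1.6 Å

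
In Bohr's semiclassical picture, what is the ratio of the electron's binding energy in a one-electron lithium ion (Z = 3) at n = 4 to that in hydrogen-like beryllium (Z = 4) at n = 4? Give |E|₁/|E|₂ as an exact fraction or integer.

|E| ∝ Z^2 · n^-2
|E|₁/|E|₂ = (3/4)^2 · (4/4)^-2 = 9/16

9/16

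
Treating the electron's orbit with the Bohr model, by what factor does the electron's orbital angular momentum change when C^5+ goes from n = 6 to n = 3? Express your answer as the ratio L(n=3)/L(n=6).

1/2

L = nℏ depends only on n, so L ∝ n.
L(n=3)/L(n=6) = (3/6)^1 = 1/2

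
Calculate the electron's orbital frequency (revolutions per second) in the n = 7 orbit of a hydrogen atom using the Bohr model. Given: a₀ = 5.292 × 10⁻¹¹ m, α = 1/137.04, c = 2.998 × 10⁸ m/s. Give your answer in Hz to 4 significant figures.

r = n²a₀/Z = 2.593 × 10⁻⁹ m, v = Zαc/n = 3.125 × 10⁵ m/s
f = v/(2πr) = 1.918 × 10¹³ Hz

1.918 × 10¹³ Hz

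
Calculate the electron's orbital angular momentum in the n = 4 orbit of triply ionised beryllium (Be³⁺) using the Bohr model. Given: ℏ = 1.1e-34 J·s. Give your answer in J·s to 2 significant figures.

4.4e-34 J·s

L_n = nℏ = 4 × 1.1e-34 = 4.4e-34 J·s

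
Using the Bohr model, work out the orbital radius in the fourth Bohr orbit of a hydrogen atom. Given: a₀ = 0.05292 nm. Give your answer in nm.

r_n = n²a₀/Z = 4² × 0.05292 / 1
    = 16 × 0.05292 / 1 = 0.8467 nm

0.8467 nm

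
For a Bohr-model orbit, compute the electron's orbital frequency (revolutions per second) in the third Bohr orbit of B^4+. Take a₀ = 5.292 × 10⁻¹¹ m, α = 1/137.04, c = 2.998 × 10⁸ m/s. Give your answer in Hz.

r = n²a₀/Z = 9.526 × 10⁻¹¹ m, v = Zαc/n = 3.646 × 10⁶ m/s
f = v/(2πr) = 6.092 × 10¹⁵ Hz

6.092 × 10¹⁵ Hz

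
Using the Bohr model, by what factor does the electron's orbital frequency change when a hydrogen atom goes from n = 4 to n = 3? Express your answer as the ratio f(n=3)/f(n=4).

f ∝ Z^2 · n^-3; with Z fixed, f ∝ n^-3.
f(n=3)/f(n=4) = (3/4)^-3 = 64/27

64/27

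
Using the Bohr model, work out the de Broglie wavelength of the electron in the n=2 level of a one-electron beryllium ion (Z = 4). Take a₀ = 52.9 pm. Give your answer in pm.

The Bohr quantisation condition is nλ = 2πr_n.
r_n = n²a₀/Z = 52.9 pm
λ = 2πr_n/n = 2π·52.9/2 = 166 pm

166 pm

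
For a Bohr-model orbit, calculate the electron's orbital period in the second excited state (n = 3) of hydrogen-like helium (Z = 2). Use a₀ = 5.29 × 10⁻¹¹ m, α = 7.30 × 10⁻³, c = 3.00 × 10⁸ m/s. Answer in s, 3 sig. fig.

r = n²a₀/Z = 3²·5.29 × 10⁻¹¹/2 = 2.38 × 10⁻¹⁰ m
v = Zαc/n = 2·0.00730·3.00 × 10⁸/3 = 1.46 × 10⁶ m/s
T = 2πr/v = 1.02 × 10⁻¹⁵ s

1.02 × 10⁻¹⁵ s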